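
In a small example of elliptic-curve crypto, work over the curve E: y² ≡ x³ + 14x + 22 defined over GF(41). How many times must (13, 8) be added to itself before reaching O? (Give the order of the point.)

2P: tangent at (13, 8): λ = (3·13² + 14)/(2·8) ≡ 29/16. 16⁻¹ ≡ 18 (mod 41), so λ ≡ 29·18 ≡ 30.
  x = λ² - 13 - 13 = 900 - 26 ≡ 13; y = λ·(13 - 13) - 8 ≡ 33. → (13, 33)
3P: (13, 33) + (13, 8): same x and y₁ ≡ -y₂, so the sum is O.
3P = O, so the order is 3.

3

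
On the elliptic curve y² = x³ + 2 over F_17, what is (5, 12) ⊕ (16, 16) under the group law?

(4, 10)

(5, 12) + (16, 16). λ = (16 - 12)/(16 - 5) ≡ 4/11 mod 17. 11⁻¹ ≡ 14 (mod 17), so λ ≡ 5.
  x = λ² - 5 - 16 = 25 - 21 ≡ 4; y = λ·(5 - 4) - 12 ≡ 10. → (4, 10)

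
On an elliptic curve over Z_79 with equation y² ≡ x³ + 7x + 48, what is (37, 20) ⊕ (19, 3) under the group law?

(69, 20)

(37, 20) + (19, 3). λ = (3 - 20)/(19 - 37) ≡ 62/61 mod 79. 61⁻¹ ≡ 57 (mod 79), so λ ≡ 58.
  x = λ² - 37 - 19 = 3364 - 56 ≡ 69; y = λ·(37 - 69) - 20 ≡ 20. → (69, 20)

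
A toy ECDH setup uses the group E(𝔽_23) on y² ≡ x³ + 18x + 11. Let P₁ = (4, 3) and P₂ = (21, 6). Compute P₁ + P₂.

(4, 20)

(4, 3) + (21, 6). λ = (6 - 3)/(21 - 4) ≡ 3/17 mod 23. 17⁻¹ ≡ 19 (mod 23), so λ ≡ 11.
  x = λ² - 4 - 21 = 121 - 25 ≡ 4; y = λ·(4 - 4) - 3 ≡ 20. → (4, 20)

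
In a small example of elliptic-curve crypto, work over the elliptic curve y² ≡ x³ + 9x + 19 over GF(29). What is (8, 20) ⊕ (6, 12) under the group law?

(8, 20) + (6, 12). λ = (12 - 20)/(6 - 8) ≡ 21/27 mod 29. 27⁻¹ ≡ 14 (mod 29), so λ ≡ 4.
  x = λ² - 8 - 6 = 16 - 14 ≡ 2; y = λ·(8 - 2) - 20 ≡ 4. → (2, 4)

(2, 4)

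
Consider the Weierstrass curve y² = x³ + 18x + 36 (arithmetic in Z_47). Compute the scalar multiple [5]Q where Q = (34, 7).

Double-and-add on 5 = (101)₂. Start with Q = (34, 7) for the leading 1-bit.
double: tangent at (34, 7): λ = (3·34² + 18)/(2·7) ≡ 8/14. 14⁻¹ ≡ 37 (mod 47), so λ ≡ 8·37 ≡ 14.
  x = λ² - 34 - 34 = 196 - 68 ≡ 34; y = λ·(34 - 34) - 7 ≡ 40. → (34, 40)
double: tangent at (34, 40): λ = (3·34² + 18)/(2·40) ≡ 8/33. 33⁻¹ ≡ 10 (mod 47), so λ ≡ 8·10 ≡ 33.
  x = λ² - 34 - 34 = 1089 - 68 ≡ 34; y = λ·(34 - 34) - 40 ≡ 7. → (34, 7)
add Q: tangent at (34, 7): λ = (3·34² + 18)/(2·7) ≡ 8/14. 14⁻¹ ≡ 37 (mod 47) since 14·37 = 518 ≡ 1, so λ ≡ 8·37 ≡ 14.
  x = λ² - 34 - 34 = 196 - 68 ≡ 34; y = λ·(34 - 34) - 7 ≡ 40. → (34, 40)

(34, 40)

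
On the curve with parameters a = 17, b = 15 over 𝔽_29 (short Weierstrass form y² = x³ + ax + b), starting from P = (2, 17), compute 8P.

(7, 19)

Repeated addition: build up to 8P.
2P: tangent at (2, 17): λ = (3·2² + 17)/(2·17) ≡ 0/5. 5⁻¹ ≡ 6 (mod 29) since 5·6 = 30 ≡ 1, so λ ≡ 0·6 ≡ 0.
  x = λ² - 2 - 2 = 0 - 4 ≡ 25; y = λ·(2 - 25) - 17 ≡ 12. → (25, 12)
3P: (25, 12) + (2, 17). λ = (17 - 12)/(2 - 25) ≡ 5/6 mod 29. 6⁻¹ ≡ 5 (mod 29), so λ ≡ 25.
  x = λ² - 25 - 2 = 625 - 27 ≡ 18; y = λ·(25 - 18) - 12 ≡ 18. → (18, 18)
4P: (18, 18) + (2, 17). λ = (17 - 18)/(2 - 18) ≡ 28/13 mod 29. 13⁻¹ ≡ 9 (mod 29), so λ ≡ 20.
  x = λ² - 18 - 2 = 400 - 20 ≡ 3; y = λ·(18 - 3) - 18 ≡ 21. → (3, 21)
5P: (3, 21) + (2, 17). λ = (17 - 21)/(2 - 3) ≡ 25/28 mod 29. 28⁻¹ ≡ 28 (mod 29), so λ ≡ 4.
  x = λ² - 3 - 2 = 16 - 5 ≡ 11; y = λ·(3 - 11) - 21 ≡ 5. → (11, 5)
6P: (11, 5) + (2, 17). λ = (17 - 5)/(2 - 11) ≡ 12/20 mod 29. 20⁻¹ ≡ 16 (mod 29), so λ ≡ 18.
  x = λ² - 11 - 2 = 324 - 13 ≡ 21; y = λ·(11 - 21) - 5 ≡ 18. → (21, 18)
7P: (21, 18) + (2, 17). λ = (17 - 18)/(2 - 21) ≡ 28/10 mod 29. 10⁻¹ ≡ 3 (mod 29), so λ ≡ 26.
  x = λ² - 21 - 2 = 676 - 23 ≡ 15; y = λ·(21 - 15) - 18 ≡ 22. → (15, 22)
8P: (15, 22) + (2, 17). λ = (17 - 22)/(2 - 15) ≡ 24/16 mod 29. 16⁻¹ ≡ 20 (mod 29), so λ ≡ 16.
  x = λ² - 15 - 2 = 256 - 17 ≡ 7; y = λ·(15 - 7) - 22 ≡ 19. → (7, 19)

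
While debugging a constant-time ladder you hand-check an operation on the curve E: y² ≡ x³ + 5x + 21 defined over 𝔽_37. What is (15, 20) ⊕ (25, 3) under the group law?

(1, 8)

(15, 20) + (25, 3). λ = (3 - 20)/(25 - 15) ≡ 20/10 mod 37. 10⁻¹ ≡ 26 (mod 37), so λ ≡ 2.
  x = λ² - 15 - 25 = 4 - 40 ≡ 1; y = λ·(15 - 1) - 20 ≡ 8. → (1, 8)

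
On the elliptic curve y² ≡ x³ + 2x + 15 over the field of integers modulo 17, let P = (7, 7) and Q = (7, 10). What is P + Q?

O

The two points share x = 7 and their y-coordinates satisfy 7 + 10 ≡ 0 (mod 17), so they are inverses. Their sum is O.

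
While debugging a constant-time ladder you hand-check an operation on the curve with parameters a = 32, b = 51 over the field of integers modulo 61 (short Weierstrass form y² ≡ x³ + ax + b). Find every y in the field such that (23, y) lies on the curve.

x³ + 32x + 51 = 12954 ≡ 22 (mod 61).
Square roots of 22 mod 61: 12 and 49 (since 12² = 144 ≡ 22).

12, 49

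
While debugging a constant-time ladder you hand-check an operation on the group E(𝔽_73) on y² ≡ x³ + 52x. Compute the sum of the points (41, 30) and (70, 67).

(23, 71)

(41, 30) + (70, 67). λ = (67 - 30)/(70 - 41) ≡ 37/29 mod 73. 29⁻¹ ≡ 68 (mod 73), so λ ≡ 34.
  x = λ² - 41 - 70 = 1156 - 111 ≡ 23; y = λ·(41 - 23) - 30 ≡ 71. → (23, 71)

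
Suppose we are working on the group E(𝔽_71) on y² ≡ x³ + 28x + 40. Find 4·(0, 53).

Write Q = (0, 53).
Repeated addition: build up to 4Q.
2Q: tangent at (0, 53): λ = (3·0² + 28)/(2·53) ≡ 28/35. 35⁻¹ ≡ 69 (mod 71) since 35·69 = 2415 ≡ 1, so λ ≡ 28·69 ≡ 15.
  x = λ² - 0 - 0 = 225 - 0 ≡ 12; y = λ·(0 - 12) - 53 ≡ 51. → (12, 51)
3Q: (12, 51) + (0, 53). λ = (53 - 51)/(0 - 12) ≡ 2/59 mod 71. 59⁻¹ ≡ 65 (mod 71), so λ ≡ 59.
  x = λ² - 12 - 0 = 3481 - 12 ≡ 61; y = λ·(12 - 61) - 51 ≡ 40. → (61, 40)
4Q: (61, 40) + (0, 53). λ = (53 - 40)/(0 - 61) ≡ 13/10 mod 71. 10⁻¹ ≡ 64 (mod 71) since 10·64 = 640 ≡ 1, so λ ≡ 51.
  x = λ² - 61 - 0 = 2601 - 61 ≡ 55; y = λ·(61 - 55) - 40 ≡ 53. → (55, 53)

(55, 53)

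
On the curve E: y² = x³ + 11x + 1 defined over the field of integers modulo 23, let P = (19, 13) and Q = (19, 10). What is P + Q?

O

The two points share x = 19 and their y-coordinates satisfy 13 + 10 ≡ 0 (mod 23), so they are inverses. Their sum is O.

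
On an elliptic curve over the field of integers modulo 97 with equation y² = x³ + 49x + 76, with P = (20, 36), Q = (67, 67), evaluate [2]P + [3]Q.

(2, 52)

First 2P:
Repeated addition: build up to 2P.
2P: tangent at (20, 36): λ = (3·20² + 49)/(2·36) ≡ 85/72. 72⁻¹ ≡ 31 (mod 97) since 72·31 = 2232 ≡ 1, so λ ≡ 85·31 ≡ 16.
  x = λ² - 20 - 20 = 256 - 40 ≡ 22; y = λ·(20 - 22) - 36 ≡ 29. → (22, 29)
2P = (22, 29).
Next 3Q:
Repeated addition: build up to 3Q.
2Q: tangent at (67, 67): λ = (3·67² + 49)/(2·67) ≡ 33/37. 37⁻¹ ≡ 21 (mod 97) since 37·21 = 777 ≡ 1, so λ ≡ 33·21 ≡ 14.
  x = λ² - 67 - 67 = 196 - 134 ≡ 62; y = λ·(67 - 62) - 67 ≡ 3. → (62, 3)
3Q: (62, 3) + (67, 67). λ = (67 - 3)/(67 - 62) ≡ 64/5 mod 97. 5⁻¹ ≡ 39 (mod 97) since 5·39 = 195 ≡ 1, so λ ≡ 71.
  x = λ² - 62 - 67 = 5041 - 129 ≡ 62; y = λ·(62 - 62) - 3 ≡ 94. → (62, 94)
3Q = (62, 94).
Finally 2P + 3Q:
(22, 29) + (62, 94). λ = (94 - 29)/(62 - 22) ≡ 65/40 mod 97. 40⁻¹ ≡ 17 (mod 97) since 40·17 = 680 ≡ 1, so λ ≡ 38.
  x = λ² - 22 - 62 = 1444 - 84 ≡ 2; y = λ·(22 - 2) - 29 ≡ 52. → (2, 52)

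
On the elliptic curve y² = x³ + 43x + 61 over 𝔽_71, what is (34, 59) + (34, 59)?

(60, 23)

tangent at (34, 59): λ = (3·34² + 43)/(2·59) ≡ 32/47. 47⁻¹ ≡ 68 (mod 71), so λ ≡ 32·68 ≡ 46.
  x = λ² - 34 - 34 = 2116 - 68 ≡ 60; y = λ·(34 - 60) - 59 ≡ 23. → (60, 23)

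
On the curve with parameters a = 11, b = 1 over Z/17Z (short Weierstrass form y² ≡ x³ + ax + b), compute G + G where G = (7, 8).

(11, 12)

tangent at (7, 8): λ = (3·7² + 11)/(2·8) ≡ 5/16. 16⁻¹ ≡ 16 (mod 17) since 16·16 = 256 ≡ 1, so λ ≡ 5·16 ≡ 12.
  x = λ² - 7 - 7 = 144 - 14 ≡ 11; y = λ·(7 - 11) - 8 ≡ 12. → (11, 12)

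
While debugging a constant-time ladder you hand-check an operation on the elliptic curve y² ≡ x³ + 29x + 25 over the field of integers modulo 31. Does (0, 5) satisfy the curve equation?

y² = 5² ≡ 25; x³ + 29x + 25 = 25 ≡ 25 (mod 31). 25 = 25.

yes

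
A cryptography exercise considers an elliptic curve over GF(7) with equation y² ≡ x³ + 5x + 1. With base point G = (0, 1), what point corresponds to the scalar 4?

Double-and-add on 4 = (100)₂. Start with G = (0, 1) for the leading 1-bit.
double: tangent at (0, 1): λ = (3·0² + 5)/(2·1) ≡ 5/2. 2⁻¹ ≡ 4 (mod 7), so λ ≡ 5·4 ≡ 6.
  x = λ² - 0 - 0 = 36 - 0 ≡ 1; y = λ·(0 - 1) - 1 ≡ 0. → (1, 0)
double: (1, 0) + (1, 0): same x and y₁ ≡ -y₂, so the sum is 𝒪.

O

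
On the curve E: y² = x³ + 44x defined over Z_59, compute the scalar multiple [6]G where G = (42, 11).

(45, 11)

Double-and-add on 6 = (110)₂. Start with G = (42, 11) for the leading 1-bit.
double: tangent at (42, 11): λ = (3·42² + 44)/(2·11) ≡ 26/22. 22⁻¹ ≡ 51 (mod 59), so λ ≡ 26·51 ≡ 28.
  x = λ² - 42 - 42 = 784 - 84 ≡ 51; y = λ·(42 - 51) - 11 ≡ 32. → (51, 32)
add G: (51, 32) + (42, 11). λ = (11 - 32)/(42 - 51) ≡ 38/50 mod 59. 50⁻¹ ≡ 13 (mod 59), so λ ≡ 22.
  x = λ² - 51 - 42 = 484 - 93 ≡ 37; y = λ·(51 - 37) - 32 ≡ 40. → (37, 40)
double: tangent at (37, 40): λ = (3·37² + 44)/(2·40) ≡ 21/21. 21⁻¹ ≡ 45 (mod 59), so λ ≡ 21·45 ≡ 1.
  x = λ² - 37 - 37 = 1 - 74 ≡ 45; y = λ·(37 - 45) - 40 ≡ 11. → (45, 11)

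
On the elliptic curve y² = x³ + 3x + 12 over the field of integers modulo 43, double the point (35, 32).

tangent at (35, 32): λ = (3·35² + 3)/(2·32) ≡ 23/21. 21⁻¹ ≡ 41 (mod 43), so λ ≡ 23·41 ≡ 40.
  x = λ² - 35 - 35 = 1600 - 70 ≡ 25; y = λ·(35 - 25) - 32 ≡ 24. → (25, 24)

(25, 24)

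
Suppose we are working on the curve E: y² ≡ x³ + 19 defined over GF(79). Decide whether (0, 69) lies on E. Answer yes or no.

no

y² = 69² ≡ 21; x³ + 0x + 19 = 19 ≡ 19 (mod 79). 21 ≠ 19.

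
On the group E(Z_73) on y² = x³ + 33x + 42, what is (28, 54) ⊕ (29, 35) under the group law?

(12, 7)

(28, 54) + (29, 35). λ = (35 - 54)/(29 - 28) ≡ 54/1 mod 73. 1⁻¹ ≡ 1 (mod 73) since 1·1 = 1 ≡ 1, so λ ≡ 54.
  x = λ² - 28 - 29 = 2916 - 57 ≡ 12; y = λ·(28 - 12) - 54 ≡ 7. → (12, 7)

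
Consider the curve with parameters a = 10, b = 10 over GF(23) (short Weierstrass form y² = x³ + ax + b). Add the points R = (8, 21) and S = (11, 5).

(8, 21) + (11, 5). λ = (5 - 21)/(11 - 8) ≡ 7/3 mod 23. 3⁻¹ ≡ 8 (mod 23), so λ ≡ 10.
  x = λ² - 8 - 11 = 100 - 19 ≡ 12; y = λ·(8 - 12) - 21 ≡ 8. → (12, 8)

(12, 8)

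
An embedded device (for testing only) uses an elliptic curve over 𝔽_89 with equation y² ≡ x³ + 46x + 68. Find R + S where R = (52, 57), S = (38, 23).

(52, 57) + (38, 23). λ = (23 - 57)/(38 - 52) ≡ 55/75 mod 89. 75⁻¹ ≡ 19 (mod 89), so λ ≡ 66.
  x = λ² - 52 - 38 = 4356 - 90 ≡ 83; y = λ·(52 - 83) - 57 ≡ 33. → (83, 33)

(83, 33)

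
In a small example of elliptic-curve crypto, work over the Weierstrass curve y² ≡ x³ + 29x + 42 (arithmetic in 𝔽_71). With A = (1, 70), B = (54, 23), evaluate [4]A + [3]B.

(44, 38)

First 4A:
Repeated addition: build up to 4A.
2A: tangent at (1, 70): λ = (3·1² + 29)/(2·70) ≡ 32/69. 69⁻¹ ≡ 35 (mod 71), so λ ≡ 32·35 ≡ 55.
  x = λ² - 1 - 1 = 3025 - 2 ≡ 41; y = λ·(1 - 41) - 70 ≡ 2. → (41, 2)
3A: (41, 2) + (1, 70). λ = (70 - 2)/(1 - 41) ≡ 68/31 mod 71. 31⁻¹ ≡ 55 (mod 71), so λ ≡ 48.
  x = λ² - 41 - 1 = 2304 - 42 ≡ 61; y = λ·(41 - 61) - 2 ≡ 32. → (61, 32)
4A: (61, 32) + (1, 70). λ = (70 - 32)/(1 - 61) ≡ 38/11 mod 71. 11⁻¹ ≡ 13 (mod 71), so λ ≡ 68.
  x = λ² - 61 - 1 = 4624 - 62 ≡ 18; y = λ·(61 - 18) - 32 ≡ 52. → (18, 52)
4A = (18, 52).
Next 3B:
Repeated addition: build up to 3B.
2B: tangent at (54, 23): λ = (3·54² + 29)/(2·23) ≡ 44/46. 46⁻¹ ≡ 17 (mod 71) since 46·17 = 782 ≡ 1, so λ ≡ 44·17 ≡ 38.
  x = λ² - 54 - 54 = 1444 - 108 ≡ 58; y = λ·(54 - 58) - 23 ≡ 38. → (58, 38)
3B: (58, 38) + (54, 23). λ = (23 - 38)/(54 - 58) ≡ 56/67 mod 71. 67⁻¹ ≡ 53 (mod 71), so λ ≡ 57.
  x = λ² - 58 - 54 = 3249 - 112 ≡ 13; y = λ·(58 - 13) - 38 ≡ 42. → (13, 42)
3B = (13, 42).
Finally 4A + 3B:
(18, 52) + (13, 42). λ = (42 - 52)/(13 - 18) ≡ 61/66 mod 71. 66⁻¹ ≡ 14 (mod 71), so λ ≡ 2.
  x = λ² - 18 - 13 = 4 - 31 ≡ 44; y = λ·(18 - 44) - 52 ≡ 38. → (44, 38)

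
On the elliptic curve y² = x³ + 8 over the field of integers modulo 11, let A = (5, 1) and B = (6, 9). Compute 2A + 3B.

(6, 9)

First 2A:
Repeated addition: build up to 2A.
2A: tangent at (5, 1): λ = (3·5² + 0)/(2·1) ≡ 9/2. 2⁻¹ ≡ 6 (mod 11) since 2·6 = 12 ≡ 1, so λ ≡ 9·6 ≡ 10.
  x = λ² - 5 - 5 = 100 - 10 ≡ 2; y = λ·(5 - 2) - 1 ≡ 7. → (2, 7)
2A = (2, 7).
Next 3B:
Repeated addition: build up to 3B.
2B: tangent at (6, 9): λ = (3·6² + 0)/(2·9) ≡ 9/7. 7⁻¹ ≡ 8 (mod 11), so λ ≡ 9·8 ≡ 6.
  x = λ² - 6 - 6 = 36 - 12 ≡ 2; y = λ·(6 - 2) - 9 ≡ 4. → (2, 4)
3B: (2, 4) + (6, 9). λ = (9 - 4)/(6 - 2) ≡ 5/4 mod 11. 4⁻¹ ≡ 3 (mod 11), so λ ≡ 4.
  x = λ² - 2 - 6 = 16 - 8 ≡ 8; y = λ·(2 - 8) - 4 ≡ 5. → (8, 5)
3B = (8, 5).
Finally 2A + 3B:
(2, 7) + (8, 5). λ = (5 - 7)/(8 - 2) ≡ 9/6 mod 11. 6⁻¹ ≡ 2 (mod 11), so λ ≡ 7.
  x = λ² - 2 - 8 = 49 - 10 ≡ 6; y = λ·(2 - 6) - 7 ≡ 9. → (6, 9)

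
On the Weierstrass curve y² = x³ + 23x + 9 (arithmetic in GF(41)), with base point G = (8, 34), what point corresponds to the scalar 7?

(1, 19)

Repeated addition: build up to 7G.
2G: tangent at (8, 34): λ = (3·8² + 23)/(2·34) ≡ 10/27. 27⁻¹ ≡ 38 (mod 41), so λ ≡ 10·38 ≡ 11.
  x = λ² - 8 - 8 = 121 - 16 ≡ 23; y = λ·(8 - 23) - 34 ≡ 6. → (23, 6)
3G: (23, 6) + (8, 34). λ = (34 - 6)/(8 - 23) ≡ 28/26 mod 41. 26⁻¹ ≡ 30 (mod 41), so λ ≡ 20.
  x = λ² - 23 - 8 = 400 - 31 ≡ 0; y = λ·(23 - 0) - 6 ≡ 3. → (0, 3)
4G: (0, 3) + (8, 34). λ = (34 - 3)/(8 - 0) ≡ 31/8 mod 41. 8⁻¹ ≡ 36 (mod 41) since 8·36 = 288 ≡ 1, so λ ≡ 9.
  x = λ² - 0 - 8 = 81 - 8 ≡ 32; y = λ·(0 - 32) - 3 ≡ 37. → (32, 37)
5G: (32, 37) + (8, 34). λ = (34 - 37)/(8 - 32) ≡ 38/17 mod 41. 17⁻¹ ≡ 29 (mod 41) since 17·29 = 493 ≡ 1, so λ ≡ 36.
  x = λ² - 32 - 8 = 1296 - 40 ≡ 26; y = λ·(32 - 26) - 37 ≡ 15. → (26, 15)
6G: (26, 15) + (8, 34). λ = (34 - 15)/(8 - 26) ≡ 19/23 mod 41. 23⁻¹ ≡ 25 (mod 41), so λ ≡ 24.
  x = λ² - 26 - 8 = 576 - 34 ≡ 9; y = λ·(26 - 9) - 15 ≡ 24. → (9, 24)
7G: (9, 24) + (8, 34). λ = (34 - 24)/(8 - 9) ≡ 10/40 mod 41. 40⁻¹ ≡ 40 (mod 41), so λ ≡ 31.
  x = λ² - 9 - 8 = 961 - 17 ≡ 1; y = λ·(9 - 1) - 24 ≡ 19. → (1, 19)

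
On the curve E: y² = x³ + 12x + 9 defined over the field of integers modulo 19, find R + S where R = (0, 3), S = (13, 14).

(12, 0)

(0, 3) + (13, 14). λ = (14 - 3)/(13 - 0) ≡ 11/13 mod 19. 13⁻¹ ≡ 3 (mod 19), so λ ≡ 14.
  x = λ² - 0 - 13 = 196 - 13 ≡ 12; y = λ·(0 - 12) - 3 ≡ 0. → (12, 0)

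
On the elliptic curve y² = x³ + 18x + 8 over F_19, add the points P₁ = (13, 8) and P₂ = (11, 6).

(15, 9)

(13, 8) + (11, 6). λ = (6 - 8)/(11 - 13) ≡ 17/17 mod 19. 17⁻¹ ≡ 9 (mod 19), so λ ≡ 1.
  x = λ² - 13 - 11 = 1 - 24 ≡ 15; y = λ·(13 - 15) - 8 ≡ 9. → (15, 9)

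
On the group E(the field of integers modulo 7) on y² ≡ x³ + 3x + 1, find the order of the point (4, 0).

2

2P: (4, 0) + (4, 0): same x and y₁ ≡ -y₂, so the sum is O.
2P = O, so the order is 2.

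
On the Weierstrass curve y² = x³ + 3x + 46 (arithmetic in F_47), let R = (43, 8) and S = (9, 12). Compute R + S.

(43, 8) + (9, 12). λ = (12 - 8)/(9 - 43) ≡ 4/13 mod 47. 13⁻¹ ≡ 29 (mod 47) since 13·29 = 377 ≡ 1, so λ ≡ 22.
  x = λ² - 43 - 9 = 484 - 52 ≡ 9; y = λ·(43 - 9) - 8 ≡ 35. → (9, 35)

(9, 35)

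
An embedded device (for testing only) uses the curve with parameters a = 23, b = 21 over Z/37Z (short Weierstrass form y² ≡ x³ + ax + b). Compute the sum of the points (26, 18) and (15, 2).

(29, 18)

(26, 18) + (15, 2). λ = (2 - 18)/(15 - 26) ≡ 21/26 mod 37. 26⁻¹ ≡ 10 (mod 37), so λ ≡ 25.
  x = λ² - 26 - 15 = 625 - 41 ≡ 29; y = λ·(26 - 29) - 18 ≡ 18. → (29, 18)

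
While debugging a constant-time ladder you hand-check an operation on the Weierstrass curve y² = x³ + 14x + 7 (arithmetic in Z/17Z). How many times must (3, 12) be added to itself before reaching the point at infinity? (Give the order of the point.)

2P: tangent at (3, 12): λ = (3·3² + 14)/(2·12) ≡ 7/7. 7⁻¹ ≡ 5 (mod 17), so λ ≡ 7·5 ≡ 1.
  x = λ² - 3 - 3 = 1 - 6 ≡ 12; y = λ·(3 - 12) - 12 ≡ 13. → (12, 13)
3P: (12, 13) + (3, 12). λ = (12 - 13)/(3 - 12) ≡ 16/8 mod 17. 8⁻¹ ≡ 15 (mod 17), so λ ≡ 2.
  x = λ² - 12 - 3 = 4 - 15 ≡ 6; y = λ·(12 - 6) - 13 ≡ 16. → (6, 16)
4P: (6, 16) + (3, 12). λ = (12 - 16)/(3 - 6) ≡ 13/14 mod 17. 14⁻¹ ≡ 11 (mod 17) since 14·11 = 154 ≡ 1, so λ ≡ 7.
  x = λ² - 6 - 3 = 49 - 9 ≡ 6; y = λ·(6 - 6) - 16 ≡ 1. → (6, 1)
5P: (6, 1) + (3, 12). λ = (12 - 1)/(3 - 6) ≡ 11/14 mod 17. 14⁻¹ ≡ 11 (mod 17), so λ ≡ 2.
  x = λ² - 6 - 3 = 4 - 9 ≡ 12; y = λ·(6 - 12) - 1 ≡ 4. → (12, 4)
6P: (12, 4) + (3, 12). λ = (12 - 4)/(3 - 12) ≡ 8/8 mod 17. 8⁻¹ ≡ 15 (mod 17), so λ ≡ 1.
  x = λ² - 12 - 3 = 1 - 15 ≡ 3; y = λ·(12 - 3) - 4 ≡ 5. → (3, 5)
7P: (3, 5) + (3, 12): same x and y₁ ≡ -y₂, so the sum is the point at infinity.
7P = the point at infinity, so the order is 7.

7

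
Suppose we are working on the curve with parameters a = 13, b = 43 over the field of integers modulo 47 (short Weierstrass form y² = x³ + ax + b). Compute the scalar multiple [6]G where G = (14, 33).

Repeated addition: build up to 6G.
2G: tangent at (14, 33): λ = (3·14² + 13)/(2·33) ≡ 37/19. 19⁻¹ ≡ 5 (mod 47) since 19·5 = 95 ≡ 1, so λ ≡ 37·5 ≡ 44.
  x = λ² - 14 - 14 = 1936 - 28 ≡ 28; y = λ·(14 - 28) - 33 ≡ 9. → (28, 9)
3G: (28, 9) + (14, 33). λ = (33 - 9)/(14 - 28) ≡ 24/33 mod 47. 33⁻¹ ≡ 10 (mod 47) since 33·10 = 330 ≡ 1, so λ ≡ 5.
  x = λ² - 28 - 14 = 25 - 42 ≡ 30; y = λ·(28 - 30) - 9 ≡ 28. → (30, 28)
4G: (30, 28) + (14, 33). λ = (33 - 28)/(14 - 30) ≡ 5/31 mod 47. 31⁻¹ ≡ 44 (mod 47) since 31·44 = 1364 ≡ 1, so λ ≡ 32.
  x = λ² - 30 - 14 = 1024 - 44 ≡ 40; y = λ·(30 - 40) - 28 ≡ 28. → (40, 28)
5G: (40, 28) + (14, 33). λ = (33 - 28)/(14 - 40) ≡ 5/21 mod 47. 21⁻¹ ≡ 9 (mod 47), so λ ≡ 45.
  x = λ² - 40 - 14 = 2025 - 54 ≡ 44; y = λ·(40 - 44) - 28 ≡ 27. → (44, 27)
6G: (44, 27) + (14, 33). λ = (33 - 27)/(14 - 44) ≡ 6/17 mod 47. 17⁻¹ ≡ 36 (mod 47) since 17·36 = 612 ≡ 1, so λ ≡ 28.
  x = λ² - 44 - 14 = 784 - 58 ≡ 21; y = λ·(44 - 21) - 27 ≡ 6. → (21, 6)

(21, 6)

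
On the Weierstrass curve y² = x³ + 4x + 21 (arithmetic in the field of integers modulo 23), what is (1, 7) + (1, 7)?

tangent at (1, 7): λ = (3·1² + 4)/(2·7) ≡ 7/14. 14⁻¹ ≡ 5 (mod 23) since 14·5 = 70 ≡ 1, so λ ≡ 7·5 ≡ 12.
  x = λ² - 1 - 1 = 144 - 2 ≡ 4; y = λ·(1 - 4) - 7 ≡ 3. → (4, 3)

(4, 3)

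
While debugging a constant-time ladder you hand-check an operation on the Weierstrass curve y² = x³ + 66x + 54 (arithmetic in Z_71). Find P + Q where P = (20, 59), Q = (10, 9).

(20, 59) + (10, 9). λ = (9 - 59)/(10 - 20) ≡ 21/61 mod 71. 61⁻¹ ≡ 7 (mod 71), so λ ≡ 5.
  x = λ² - 20 - 10 = 25 - 30 ≡ 66; y = λ·(20 - 66) - 59 ≡ 66. → (66, 66)

(66, 66)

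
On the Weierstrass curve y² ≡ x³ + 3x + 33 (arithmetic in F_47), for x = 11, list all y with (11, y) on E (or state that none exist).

x³ + 3x + 33 = 1397 ≡ 34 (mod 47).
Square roots of 34 mod 47: 9 and 38 (since 9² = 81 ≡ 34).

9, 38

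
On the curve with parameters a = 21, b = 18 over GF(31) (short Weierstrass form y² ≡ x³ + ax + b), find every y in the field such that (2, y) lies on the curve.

x³ + 21x + 18 = 68 ≡ 6 (mod 31).
6 is a non-residue mod 31; no y exists.

none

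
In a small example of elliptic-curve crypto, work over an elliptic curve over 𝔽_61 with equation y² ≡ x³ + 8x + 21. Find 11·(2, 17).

(36, 19)

Write P = (2, 17).
Repeated addition: build up to 11P.
2P: tangent at (2, 17): λ = (3·2² + 8)/(2·17) ≡ 20/34. 34⁻¹ ≡ 9 (mod 61) since 34·9 = 306 ≡ 1, so λ ≡ 20·9 ≡ 58.
  x = λ² - 2 - 2 = 3364 - 4 ≡ 5; y = λ·(2 - 5) - 17 ≡ 53. → (5, 53)
3P: (5, 53) + (2, 17). λ = (17 - 53)/(2 - 5) ≡ 25/58 mod 61. 58⁻¹ ≡ 20 (mod 61) since 58·20 = 1160 ≡ 1, so λ ≡ 12.
  x = λ² - 5 - 2 = 144 - 7 ≡ 15; y = λ·(5 - 15) - 53 ≡ 10. → (15, 10)
4P: (15, 10) + (2, 17). λ = (17 - 10)/(2 - 15) ≡ 7/48 mod 61. 48⁻¹ ≡ 14 (mod 61), so λ ≡ 37.
  x = λ² - 15 - 2 = 1369 - 17 ≡ 10; y = λ·(15 - 10) - 10 ≡ 53. → (10, 53)
5P: (10, 53) + (2, 17). λ = (17 - 53)/(2 - 10) ≡ 25/53 mod 61. 53⁻¹ ≡ 38 (mod 61) since 53·38 = 2014 ≡ 1, so λ ≡ 35.
  x = λ² - 10 - 2 = 1225 - 12 ≡ 54; y = λ·(10 - 54) - 53 ≡ 54. → (54, 54)
6P: (54, 54) + (2, 17). λ = (17 - 54)/(2 - 54) ≡ 24/9 mod 61. 9⁻¹ ≡ 34 (mod 61), so λ ≡ 23.
  x = λ² - 54 - 2 = 529 - 56 ≡ 46; y = λ·(54 - 46) - 54 ≡ 8. → (46, 8)
7P: (46, 8) + (2, 17). λ = (17 - 8)/(2 - 46) ≡ 9/17 mod 61. 17⁻¹ ≡ 18 (mod 61), so λ ≡ 40.
  x = λ² - 46 - 2 = 1600 - 48 ≡ 27; y = λ·(46 - 27) - 8 ≡ 20. → (27, 20)
8P: (27, 20) + (2, 17). λ = (17 - 20)/(2 - 27) ≡ 58/36 mod 61. 36⁻¹ ≡ 39 (mod 61) since 36·39 = 1404 ≡ 1, so λ ≡ 5.
  x = λ² - 27 - 2 = 25 - 29 ≡ 57; y = λ·(27 - 57) - 20 ≡ 13. → (57, 13)
9P: (57, 13) + (2, 17). λ = (17 - 13)/(2 - 57) ≡ 4/6 mod 61. 6⁻¹ ≡ 51 (mod 61) since 6·51 = 306 ≡ 1, so λ ≡ 21.
  x = λ² - 57 - 2 = 441 - 59 ≡ 16; y = λ·(57 - 16) - 13 ≡ 55. → (16, 55)
10P: (16, 55) + (2, 17). λ = (17 - 55)/(2 - 16) ≡ 23/47 mod 61. 47⁻¹ ≡ 13 (mod 61), so λ ≡ 55.
  x = λ² - 16 - 2 = 3025 - 18 ≡ 18; y = λ·(16 - 18) - 55 ≡ 18. → (18, 18)
11P: (18, 18) + (2, 17). λ = (17 - 18)/(2 - 18) ≡ 60/45 mod 61. 45⁻¹ ≡ 19 (mod 61), so λ ≡ 42.
  x = λ² - 18 - 2 = 1764 - 20 ≡ 36; y = λ·(18 - 36) - 18 ≡ 19. → (36, 19)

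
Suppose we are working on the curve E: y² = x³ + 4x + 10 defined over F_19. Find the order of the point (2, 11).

11

2P: tangent at (2, 11): λ = (3·2² + 4)/(2·11) ≡ 16/3. 3⁻¹ ≡ 13 (mod 19), so λ ≡ 16·13 ≡ 18.
  x = λ² - 2 - 2 = 324 - 4 ≡ 16; y = λ·(2 - 16) - 11 ≡ 3. → (16, 3)
3P: (16, 3) + (2, 11). λ = (11 - 3)/(2 - 16) ≡ 8/5 mod 19. 5⁻¹ ≡ 4 (mod 19), so λ ≡ 13.
  x = λ² - 16 - 2 = 169 - 18 ≡ 18; y = λ·(16 - 18) - 3 ≡ 9. → (18, 9)
4P: (18, 9) + (2, 11). λ = (11 - 9)/(2 - 18) ≡ 2/3 mod 19. 3⁻¹ ≡ 13 (mod 19), so λ ≡ 7.
  x = λ² - 18 - 2 = 49 - 20 ≡ 10; y = λ·(18 - 10) - 9 ≡ 9. → (10, 9)
5P: (10, 9) + (2, 11). λ = (11 - 9)/(2 - 10) ≡ 2/11 mod 19. 11⁻¹ ≡ 7 (mod 19), so λ ≡ 14.
  x = λ² - 10 - 2 = 196 - 12 ≡ 13; y = λ·(10 - 13) - 9 ≡ 6. → (13, 6)
6P: (13, 6) + (2, 11). λ = (11 - 6)/(2 - 13) ≡ 5/8 mod 19. 8⁻¹ ≡ 12 (mod 19) since 8·12 = 96 ≡ 1, so λ ≡ 3.
  x = λ² - 13 - 2 = 9 - 15 ≡ 13; y = λ·(13 - 13) - 6 ≡ 13. → (13, 13)
7P: (13, 13) + (2, 11). λ = (11 - 13)/(2 - 13) ≡ 17/8 mod 19. 8⁻¹ ≡ 12 (mod 19), so λ ≡ 14.
  x = λ² - 13 - 2 = 196 - 15 ≡ 10; y = λ·(13 - 10) - 13 ≡ 10. → (10, 10)
8P: (10, 10) + (2, 11). λ = (11 - 10)/(2 - 10) ≡ 1/11 mod 19. 11⁻¹ ≡ 7 (mod 19) since 11·7 = 77 ≡ 1, so λ ≡ 7.
  x = λ² - 10 - 2 = 49 - 12 ≡ 18; y = λ·(10 - 18) - 10 ≡ 10. → (18, 10)
9P: (18, 10) + (2, 11). λ = (11 - 10)/(2 - 18) ≡ 1/3 mod 19. 3⁻¹ ≡ 13 (mod 19), so λ ≡ 13.
  x = λ² - 18 - 2 = 169 - 20 ≡ 16; y = λ·(18 - 16) - 10 ≡ 16. → (16, 16)
10P: (16, 16) + (2, 11). λ = (11 - 16)/(2 - 16) ≡ 14/5 mod 19. 5⁻¹ ≡ 4 (mod 19), so λ ≡ 18.
  x = λ² - 16 - 2 = 324 - 18 ≡ 2; y = λ·(16 - 2) - 16 ≡ 8. → (2, 8)
11P: (2, 8) + (2, 11): same x and y₁ ≡ -y₂, so the sum is O.
11P = O, so the order is 11.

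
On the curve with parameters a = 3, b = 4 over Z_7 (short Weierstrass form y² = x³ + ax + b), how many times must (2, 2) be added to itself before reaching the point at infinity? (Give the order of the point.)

2P: tangent at (2, 2): λ = (3·2² + 3)/(2·2) ≡ 1/4. 4⁻¹ ≡ 2 (mod 7), so λ ≡ 1·2 ≡ 2.
  x = λ² - 2 - 2 = 4 - 4 ≡ 0; y = λ·(2 - 0) - 2 ≡ 2. → (0, 2)
3P: (0, 2) + (2, 2). λ = (2 - 2)/(2 - 0) ≡ 0/2 mod 7. 2⁻¹ ≡ 4 (mod 7) since 2·4 = 8 ≡ 1, so λ ≡ 0.
  x = λ² - 0 - 2 = 0 - 2 ≡ 5; y = λ·(0 - 5) - 2 ≡ 5. → (5, 5)
4P: (5, 5) + (2, 2). λ = (2 - 5)/(2 - 5) ≡ 4/4 mod 7. 4⁻¹ ≡ 2 (mod 7) since 4·2 = 8 ≡ 1, so λ ≡ 1.
  x = λ² - 5 - 2 = 1 - 7 ≡ 1; y = λ·(5 - 1) - 5 ≡ 6. → (1, 6)
5P: (1, 6) + (2, 2). λ = (2 - 6)/(2 - 1) ≡ 3/1 mod 7. 1⁻¹ ≡ 1 (mod 7), so λ ≡ 3.
  x = λ² - 1 - 2 = 9 - 3 ≡ 6; y = λ·(1 - 6) - 6 ≡ 0. → (6, 0)
6P: (6, 0) + (2, 2). λ = (2 - 0)/(2 - 6) ≡ 2/3 mod 7. 3⁻¹ ≡ 5 (mod 7) since 3·5 = 15 ≡ 1, so λ ≡ 3.
  x = λ² - 6 - 2 = 9 - 8 ≡ 1; y = λ·(6 - 1) - 0 ≡ 1. → (1, 1)
7P: (1, 1) + (2, 2). λ = (2 - 1)/(2 - 1) ≡ 1/1 mod 7. 1⁻¹ ≡ 1 (mod 7), so λ ≡ 1.
  x = λ² - 1 - 2 = 1 - 3 ≡ 5; y = λ·(1 - 5) - 1 ≡ 2. → (5, 2)
8P: (5, 2) + (2, 2). λ = (2 - 2)/(2 - 5) ≡ 0/4 mod 7. 4⁻¹ ≡ 2 (mod 7) since 4·2 = 8 ≡ 1, so λ ≡ 0.
  x = λ² - 5 - 2 = 0 - 7 ≡ 0; y = λ·(5 - 0) - 2 ≡ 5. → (0, 5)
9P: (0, 5) + (2, 2). λ = (2 - 5)/(2 - 0) ≡ 4/2 mod 7. 2⁻¹ ≡ 4 (mod 7), so λ ≡ 2.
  x = λ² - 0 - 2 = 4 - 2 ≡ 2; y = λ·(0 - 2) - 5 ≡ 5. → (2, 5)
10P: (2, 5) + (2, 2): same x and y₁ ≡ -y₂, so the sum is the point at infinity.
10P = the point at infinity, so the order is 10.

10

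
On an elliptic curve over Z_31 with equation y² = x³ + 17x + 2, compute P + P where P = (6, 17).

tangent at (6, 17): λ = (3·6² + 17)/(2·17) ≡ 1/3. 3⁻¹ ≡ 21 (mod 31), so λ ≡ 1·21 ≡ 21.
  x = λ² - 6 - 6 = 441 - 12 ≡ 26; y = λ·(6 - 26) - 17 ≡ 28. → (26, 28)

(26, 28)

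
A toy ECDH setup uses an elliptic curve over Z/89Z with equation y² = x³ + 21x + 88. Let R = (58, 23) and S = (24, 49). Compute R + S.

(43, 65)

(58, 23) + (24, 49). λ = (49 - 23)/(24 - 58) ≡ 26/55 mod 89. 55⁻¹ ≡ 34 (mod 89) since 55·34 = 1870 ≡ 1, so λ ≡ 83.
  x = λ² - 58 - 24 = 6889 - 82 ≡ 43; y = λ·(58 - 43) - 23 ≡ 65. → (43, 65)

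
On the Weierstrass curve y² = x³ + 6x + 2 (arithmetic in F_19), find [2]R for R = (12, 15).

(6, 8)

tangent at (12, 15): λ = (3·12² + 6)/(2·15) ≡ 1/11. 11⁻¹ ≡ 7 (mod 19), so λ ≡ 1·7 ≡ 7.
  x = λ² - 12 - 12 = 49 - 24 ≡ 6; y = λ·(12 - 6) - 15 ≡ 8. → (6, 8)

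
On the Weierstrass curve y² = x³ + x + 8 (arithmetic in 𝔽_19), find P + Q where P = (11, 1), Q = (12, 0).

(11, 1) + (12, 0). λ = (0 - 1)/(12 - 11) ≡ 18/1 mod 19. 1⁻¹ ≡ 1 (mod 19), so λ ≡ 18.
  x = λ² - 11 - 12 = 324 - 23 ≡ 16; y = λ·(11 - 16) - 1 ≡ 4. → (16, 4)

(16, 4)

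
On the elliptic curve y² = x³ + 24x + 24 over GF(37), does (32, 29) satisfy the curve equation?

y² = 29² ≡ 27; x³ + 24x + 24 = 33560 ≡ 1 (mod 37). 27 ≠ 1.

no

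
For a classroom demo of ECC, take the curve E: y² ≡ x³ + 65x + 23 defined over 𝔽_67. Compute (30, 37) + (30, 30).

The two points share x = 30 and their y-coordinates satisfy 37 + 30 ≡ 0 (mod 67), so they are inverses. Their sum is 𝒪.

O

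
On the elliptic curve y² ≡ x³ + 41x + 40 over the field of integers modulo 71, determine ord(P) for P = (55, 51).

2P: tangent at (55, 51): λ = (3·55² + 41)/(2·51) ≡ 28/31. 31⁻¹ ≡ 55 (mod 71) since 31·55 = 1705 ≡ 1, so λ ≡ 28·55 ≡ 49.
  x = λ² - 55 - 55 = 2401 - 110 ≡ 19; y = λ·(55 - 19) - 51 ≡ 9. → (19, 9)
3P: (19, 9) + (55, 51). λ = (51 - 9)/(55 - 19) ≡ 42/36 mod 71. 36⁻¹ ≡ 2 (mod 71), so λ ≡ 13.
  x = λ² - 19 - 55 = 169 - 74 ≡ 24; y = λ·(19 - 24) - 9 ≡ 68. → (24, 68)
4P: (24, 68) + (55, 51). λ = (51 - 68)/(55 - 24) ≡ 54/31 mod 71. 31⁻¹ ≡ 55 (mod 71) since 31·55 = 1705 ≡ 1, so λ ≡ 59.
  x = λ² - 24 - 55 = 3481 - 79 ≡ 65; y = λ·(24 - 65) - 68 ≡ 69. → (65, 69)
5P: (65, 69) + (55, 51). λ = (51 - 69)/(55 - 65) ≡ 53/61 mod 71. 61⁻¹ ≡ 7 (mod 71) since 61·7 = 427 ≡ 1, so λ ≡ 16.
  x = λ² - 65 - 55 = 256 - 120 ≡ 65; y = λ·(65 - 65) - 69 ≡ 2. → (65, 2)
6P: (65, 2) + (55, 51). λ = (51 - 2)/(55 - 65) ≡ 49/61 mod 71. 61⁻¹ ≡ 7 (mod 71), so λ ≡ 59.
  x = λ² - 65 - 55 = 3481 - 120 ≡ 24; y = λ·(65 - 24) - 2 ≡ 3. → (24, 3)
7P: (24, 3) + (55, 51). λ = (51 - 3)/(55 - 24) ≡ 48/31 mod 71. 31⁻¹ ≡ 55 (mod 71) since 31·55 = 1705 ≡ 1, so λ ≡ 13.
  x = λ² - 24 - 55 = 169 - 79 ≡ 19; y = λ·(24 - 19) - 3 ≡ 62. → (19, 62)
8P: (19, 62) + (55, 51). λ = (51 - 62)/(55 - 19) ≡ 60/36 mod 71. 36⁻¹ ≡ 2 (mod 71), so λ ≡ 49.
  x = λ² - 19 - 55 = 2401 - 74 ≡ 55; y = λ·(19 - 55) - 62 ≡ 20. → (55, 20)
9P: (55, 20) + (55, 51): same x and y₁ ≡ -y₂, so the sum is ∞.
9P = ∞, so the order is 9.

9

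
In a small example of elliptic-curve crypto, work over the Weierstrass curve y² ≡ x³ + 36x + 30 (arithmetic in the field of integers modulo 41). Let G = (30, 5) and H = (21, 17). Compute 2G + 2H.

(17, 15)

First 2G:
Repeated addition: build up to 2G.
2G: tangent at (30, 5): λ = (3·30² + 36)/(2·5) ≡ 30/10. 10⁻¹ ≡ 37 (mod 41) since 10·37 = 370 ≡ 1, so λ ≡ 30·37 ≡ 3.
  x = λ² - 30 - 30 = 9 - 60 ≡ 31; y = λ·(30 - 31) - 5 ≡ 33. → (31, 33)
2G = (31, 33).
Next 2H:
Repeated addition: build up to 2H.
2H: tangent at (21, 17): λ = (3·21² + 36)/(2·17) ≡ 6/34. 34⁻¹ ≡ 35 (mod 41), so λ ≡ 6·35 ≡ 5.
  x = λ² - 21 - 21 = 25 - 42 ≡ 24; y = λ·(21 - 24) - 17 ≡ 9. → (24, 9)
2H = (24, 9).
Finally 2G + 2H:
(31, 33) + (24, 9). λ = (9 - 33)/(24 - 31) ≡ 17/34 mod 41. 34⁻¹ ≡ 35 (mod 41) since 34·35 = 1190 ≡ 1, so λ ≡ 21.
  x = λ² - 31 - 24 = 441 - 55 ≡ 17; y = λ·(31 - 17) - 33 ≡ 15. → (17, 15)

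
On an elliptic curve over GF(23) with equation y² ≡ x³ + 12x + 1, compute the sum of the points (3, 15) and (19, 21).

(13, 10)

(3, 15) + (19, 21). λ = (21 - 15)/(19 - 3) ≡ 6/16 mod 23. 16⁻¹ ≡ 13 (mod 23), so λ ≡ 9.
  x = λ² - 3 - 19 = 81 - 22 ≡ 13; y = λ·(3 - 13) - 15 ≡ 10. → (13, 10)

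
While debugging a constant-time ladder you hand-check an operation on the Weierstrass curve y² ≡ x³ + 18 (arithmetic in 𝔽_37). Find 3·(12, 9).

(18, 2)

Write Q = (12, 9).
Repeated addition: build up to 3Q.
2Q: tangent at (12, 9): λ = (3·12² + 0)/(2·9) ≡ 25/18. 18⁻¹ ≡ 35 (mod 37), so λ ≡ 25·35 ≡ 24.
  x = λ² - 12 - 12 = 576 - 24 ≡ 34; y = λ·(12 - 34) - 9 ≡ 18. → (34, 18)
3Q: (34, 18) + (12, 9). λ = (9 - 18)/(12 - 34) ≡ 28/15 mod 37. 15⁻¹ ≡ 5 (mod 37), so λ ≡ 29.
  x = λ² - 34 - 12 = 841 - 46 ≡ 18; y = λ·(34 - 18) - 18 ≡ 2. → (18, 2)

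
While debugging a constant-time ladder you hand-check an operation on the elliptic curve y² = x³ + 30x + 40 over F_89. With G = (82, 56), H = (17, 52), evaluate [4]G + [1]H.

(1, 31)

First 4G:
Repeated addition: build up to 4G.
2G: tangent at (82, 56): λ = (3·82² + 30)/(2·56) ≡ 88/23. 23⁻¹ ≡ 31 (mod 89), so λ ≡ 88·31 ≡ 58.
  x = λ² - 82 - 82 = 3364 - 164 ≡ 85; y = λ·(82 - 85) - 56 ≡ 37. → (85, 37)
3G: (85, 37) + (82, 56). λ = (56 - 37)/(82 - 85) ≡ 19/86 mod 89. 86⁻¹ ≡ 59 (mod 89), so λ ≡ 53.
  x = λ² - 85 - 82 = 2809 - 167 ≡ 61; y = λ·(85 - 61) - 37 ≡ 78. → (61, 78)
4G: (61, 78) + (82, 56). λ = (56 - 78)/(82 - 61) ≡ 67/21 mod 89. 21⁻¹ ≡ 17 (mod 89) since 21·17 = 357 ≡ 1, so λ ≡ 71.
  x = λ² - 61 - 82 = 5041 - 143 ≡ 3; y = λ·(61 - 3) - 78 ≡ 35. → (3, 35)
4G = (3, 35).
Finally 4G + H:
(3, 35) + (17, 52). λ = (52 - 35)/(17 - 3) ≡ 17/14 mod 89. 14⁻¹ ≡ 70 (mod 89), so λ ≡ 33.
  x = λ² - 3 - 17 = 1089 - 20 ≡ 1; y = λ·(3 - 1) - 35 ≡ 31. → (1, 31)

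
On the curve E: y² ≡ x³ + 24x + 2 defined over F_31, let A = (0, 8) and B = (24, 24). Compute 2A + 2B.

First 2A:
Repeated addition: build up to 2A.
2A: tangent at (0, 8): λ = (3·0² + 24)/(2·8) ≡ 24/16. 16⁻¹ ≡ 2 (mod 31), so λ ≡ 24·2 ≡ 17.
  x = λ² - 0 - 0 = 289 - 0 ≡ 10; y = λ·(0 - 10) - 8 ≡ 8. → (10, 8)
2A = (10, 8).
Next 2B:
Repeated addition: build up to 2B.
2B: tangent at (24, 24): λ = (3·24² + 24)/(2·24) ≡ 16/17. 17⁻¹ ≡ 11 (mod 31), so λ ≡ 16·11 ≡ 21.
  x = λ² - 24 - 24 = 441 - 48 ≡ 21; y = λ·(24 - 21) - 24 ≡ 8. → (21, 8)
2B = (21, 8).
Finally 2A + 2B:
(10, 8) + (21, 8). λ = (8 - 8)/(21 - 10) ≡ 0/11 mod 31. 11⁻¹ ≡ 17 (mod 31) since 11·17 = 187 ≡ 1, so λ ≡ 0.
  x = λ² - 10 - 21 = 0 - 31 ≡ 0; y = λ·(10 - 0) - 8 ≡ 23. → (0, 23)

(0, 23)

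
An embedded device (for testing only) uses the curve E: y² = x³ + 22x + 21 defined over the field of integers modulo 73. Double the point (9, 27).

(37, 60)

tangent at (9, 27): λ = (3·9² + 22)/(2·27) ≡ 46/54. 54⁻¹ ≡ 23 (mod 73) since 54·23 = 1242 ≡ 1, so λ ≡ 46·23 ≡ 36.
  x = λ² - 9 - 9 = 1296 - 18 ≡ 37; y = λ·(9 - 37) - 27 ≡ 60. → (37, 60)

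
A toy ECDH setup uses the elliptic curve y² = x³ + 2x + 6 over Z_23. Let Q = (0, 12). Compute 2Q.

tangent at (0, 12): λ = (3·0² + 2)/(2·12) ≡ 2/1. 1⁻¹ ≡ 1 (mod 23), so λ ≡ 2·1 ≡ 2.
  x = λ² - 0 - 0 = 4 - 0 ≡ 4; y = λ·(0 - 4) - 12 ≡ 3. → (4, 3)

(4, 3)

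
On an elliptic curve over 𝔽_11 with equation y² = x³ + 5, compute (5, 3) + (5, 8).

O

The two points share x = 5 and their y-coordinates satisfy 3 + 8 ≡ 0 (mod 11), so they are inverses. Their sum is 𝒪.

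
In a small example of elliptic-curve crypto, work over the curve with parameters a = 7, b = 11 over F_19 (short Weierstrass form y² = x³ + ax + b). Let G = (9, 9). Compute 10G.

Double-and-add on 10 = (1010)₂. Start with G = (9, 9) for the leading 1-bit.
double: tangent at (9, 9): λ = (3·9² + 7)/(2·9) ≡ 3/18. 18⁻¹ ≡ 18 (mod 19), so λ ≡ 3·18 ≡ 16.
  x = λ² - 9 - 9 = 256 - 18 ≡ 10; y = λ·(9 - 10) - 9 ≡ 13. → (10, 13)
double: tangent at (10, 13): λ = (3·10² + 7)/(2·13) ≡ 3/7. 7⁻¹ ≡ 11 (mod 19) since 7·11 = 77 ≡ 1, so λ ≡ 3·11 ≡ 14.
  x = λ² - 10 - 10 = 196 - 20 ≡ 5; y = λ·(10 - 5) - 13 ≡ 0. → (5, 0)
add G: (5, 0) + (9, 9). λ = (9 - 0)/(9 - 5) ≡ 9/4 mod 19. 4⁻¹ ≡ 5 (mod 19), so λ ≡ 7.
  x = λ² - 5 - 9 = 49 - 14 ≡ 16; y = λ·(5 - 16) - 0 ≡ 18. → (16, 18)
double: tangent at (16, 18): λ = (3·16² + 7)/(2·18) ≡ 15/17. 17⁻¹ ≡ 9 (mod 19), so λ ≡ 15·9 ≡ 2.
  x = λ² - 16 - 16 = 4 - 32 ≡ 10; y = λ·(16 - 10) - 18 ≡ 13. → (10, 13)

(10, 13)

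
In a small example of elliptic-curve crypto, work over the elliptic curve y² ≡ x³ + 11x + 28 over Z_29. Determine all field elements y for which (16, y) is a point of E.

none

x³ + 11x + 28 = 4300 ≡ 8 (mod 29).
8 is a non-residue mod 29; no y exists.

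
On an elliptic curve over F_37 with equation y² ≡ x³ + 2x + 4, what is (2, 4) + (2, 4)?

tangent at (2, 4): λ = (3·2² + 2)/(2·4) ≡ 14/8. 8⁻¹ ≡ 14 (mod 37), so λ ≡ 14·14 ≡ 11.
  x = λ² - 2 - 2 = 121 - 4 ≡ 6; y = λ·(2 - 6) - 4 ≡ 26. → (6, 26)

(6, 26)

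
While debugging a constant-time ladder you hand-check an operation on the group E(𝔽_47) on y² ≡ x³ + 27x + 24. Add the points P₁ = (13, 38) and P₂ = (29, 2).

(13, 9)

(13, 38) + (29, 2). λ = (2 - 38)/(29 - 13) ≡ 11/16 mod 47. 16⁻¹ ≡ 3 (mod 47), so λ ≡ 33.
  x = λ² - 13 - 29 = 1089 - 42 ≡ 13; y = λ·(13 - 13) - 38 ≡ 9. → (13, 9)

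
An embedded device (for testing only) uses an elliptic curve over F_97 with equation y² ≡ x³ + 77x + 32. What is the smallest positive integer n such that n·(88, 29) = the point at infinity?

2P: tangent at (88, 29): λ = (3·88² + 77)/(2·29) ≡ 29/58. 58⁻¹ ≡ 92 (mod 97), so λ ≡ 29·92 ≡ 49.
  x = λ² - 88 - 88 = 2401 - 176 ≡ 91; y = λ·(88 - 91) - 29 ≡ 18. → (91, 18)
3P: (91, 18) + (88, 29). λ = (29 - 18)/(88 - 91) ≡ 11/94 mod 97. 94⁻¹ ≡ 32 (mod 97) since 94·32 = 3008 ≡ 1, so λ ≡ 61.
  x = λ² - 91 - 88 = 3721 - 179 ≡ 50; y = λ·(91 - 50) - 18 ≡ 58. → (50, 58)
4P: (50, 58) + (88, 29). λ = (29 - 58)/(88 - 50) ≡ 68/38 mod 97. 38⁻¹ ≡ 23 (mod 97), so λ ≡ 12.
  x = λ² - 50 - 88 = 144 - 138 ≡ 6; y = λ·(50 - 6) - 58 ≡ 82. → (6, 82)
5P: (6, 82) + (88, 29). λ = (29 - 82)/(88 - 6) ≡ 44/82 mod 97. 82⁻¹ ≡ 84 (mod 97), so λ ≡ 10.
  x = λ² - 6 - 88 = 100 - 94 ≡ 6; y = λ·(6 - 6) - 82 ≡ 15. → (6, 15)
6P: (6, 15) + (88, 29). λ = (29 - 15)/(88 - 6) ≡ 14/82 mod 97. 82⁻¹ ≡ 84 (mod 97) since 82·84 = 6888 ≡ 1, so λ ≡ 12.
  x = λ² - 6 - 88 = 144 - 94 ≡ 50; y = λ·(6 - 50) - 15 ≡ 39. → (50, 39)
7P: (50, 39) + (88, 29). λ = (29 - 39)/(88 - 50) ≡ 87/38 mod 97. 38⁻¹ ≡ 23 (mod 97), so λ ≡ 61.
  x = λ² - 50 - 88 = 3721 - 138 ≡ 91; y = λ·(50 - 91) - 39 ≡ 79. → (91, 79)
8P: (91, 79) + (88, 29). λ = (29 - 79)/(88 - 91) ≡ 47/94 mod 97. 94⁻¹ ≡ 32 (mod 97) since 94·32 = 3008 ≡ 1, so λ ≡ 49.
  x = λ² - 91 - 88 = 2401 - 179 ≡ 88; y = λ·(91 - 88) - 79 ≡ 68. → (88, 68)
9P: (88, 68) + (88, 29): same x and y₁ ≡ -y₂, so the sum is the point at infinity.
9P = the point at infinity, so the order is 9.

9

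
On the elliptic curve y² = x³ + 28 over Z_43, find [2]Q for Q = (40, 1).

(27, 24)

tangent at (40, 1): λ = (3·40² + 0)/(2·1) ≡ 27/2. 2⁻¹ ≡ 22 (mod 43), so λ ≡ 27·22 ≡ 35.
  x = λ² - 40 - 40 = 1225 - 80 ≡ 27; y = λ·(40 - 27) - 1 ≡ 24. → (27, 24)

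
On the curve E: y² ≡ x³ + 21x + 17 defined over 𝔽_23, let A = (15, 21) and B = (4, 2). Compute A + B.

(15, 21) + (4, 2). λ = (2 - 21)/(4 - 15) ≡ 4/12 mod 23. 12⁻¹ ≡ 2 (mod 23), so λ ≡ 8.
  x = λ² - 15 - 4 = 64 - 19 ≡ 22; y = λ·(15 - 22) - 21 ≡ 15. → (22, 15)

(22, 15)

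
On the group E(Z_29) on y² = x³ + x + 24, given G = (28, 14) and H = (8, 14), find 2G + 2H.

(23, 11)

First 2G:
Repeated addition: build up to 2G.
2G: tangent at (28, 14): λ = (3·28² + 1)/(2·14) ≡ 4/28. 28⁻¹ ≡ 28 (mod 29) since 28·28 = 784 ≡ 1, so λ ≡ 4·28 ≡ 25.
  x = λ² - 28 - 28 = 625 - 56 ≡ 18; y = λ·(28 - 18) - 14 ≡ 4. → (18, 4)
2G = (18, 4).
Next 2H:
Repeated addition: build up to 2H.
2H: tangent at (8, 14): λ = (3·8² + 1)/(2·14) ≡ 19/28. 28⁻¹ ≡ 28 (mod 29) since 28·28 = 784 ≡ 1, so λ ≡ 19·28 ≡ 10.
  x = λ² - 8 - 8 = 100 - 16 ≡ 26; y = λ·(8 - 26) - 14 ≡ 9. → (26, 9)
2H = (26, 9).
Finally 2G + 2H:
(18, 4) + (26, 9). λ = (9 - 4)/(26 - 18) ≡ 5/8 mod 29. 8⁻¹ ≡ 11 (mod 29), so λ ≡ 26.
  x = λ² - 18 - 26 = 676 - 44 ≡ 23; y = λ·(18 - 23) - 4 ≡ 11. → (23, 11)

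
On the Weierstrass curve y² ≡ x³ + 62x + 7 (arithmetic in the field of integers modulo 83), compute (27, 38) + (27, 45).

O

The two points share x = 27 and their y-coordinates satisfy 38 + 45 ≡ 0 (mod 83), so they are inverses. Their sum is 𝒪.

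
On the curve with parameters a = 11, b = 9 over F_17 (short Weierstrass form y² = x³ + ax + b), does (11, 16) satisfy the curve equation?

no

y² = 16² ≡ 1; x³ + 11x + 9 = 1461 ≡ 16 (mod 17). 1 ≠ 16.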